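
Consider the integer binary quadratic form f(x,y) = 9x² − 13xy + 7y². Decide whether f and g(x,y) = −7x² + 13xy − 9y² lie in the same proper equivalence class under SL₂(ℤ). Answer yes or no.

D₁ = -83, D₂ = -83
f: translate: b→5 (≡-13 mod 18), so (9,-13,7)→(9,5,3)
f: flip: (9,5,3)→(3,-5,9)
f: translate: b→1 (≡-5 mod 6), so (3,-5,9)→(3,1,7)
f: reduced (well bottom): (3,1,7) with a≤c, −a<b≤a
g is negative-definite; reduce −g:
−g: translate: b→1 (≡-13 mod 14), so (7,-13,9)→(7,1,3)
−g: flip: (7,1,3)→(3,-1,7)
−g: reduced (well bottom): (3,-1,7) with a≤c, −a<b≤a
flip sign back: reduced form of g is (-3,1,-7)
reduced forms (3, 1, 7) vs (-3, 1, -7) ⇒ inequivalent

no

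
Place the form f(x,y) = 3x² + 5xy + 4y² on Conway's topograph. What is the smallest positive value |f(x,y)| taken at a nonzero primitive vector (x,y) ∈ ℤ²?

translate: b→-1 (≡5 mod 6), so (3,5,4)→(3,-1,2)
flip: (3,-1,2)→(2,1,3)
reduced (well bottom): (2,1,3) with a≤c, −a<b≤a
well minimum = a = 2

2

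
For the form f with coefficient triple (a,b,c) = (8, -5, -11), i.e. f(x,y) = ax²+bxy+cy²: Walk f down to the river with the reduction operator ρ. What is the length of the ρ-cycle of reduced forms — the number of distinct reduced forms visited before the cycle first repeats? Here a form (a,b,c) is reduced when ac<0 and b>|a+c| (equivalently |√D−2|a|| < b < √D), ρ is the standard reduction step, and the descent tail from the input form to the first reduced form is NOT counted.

D = 377, ⌊√D⌋ = 19
descent: ρ → (-11,5,8)  [lands on river]
river: ρ → (8,11,-8)
river: ρ → (-8,5,11)
river: ρ → (11,17,-2)
river: ρ → (-2,19,2)
river: ρ → (2,17,-11)
ρ-cycle length = 6 (tail of 1 descent step not counted)

6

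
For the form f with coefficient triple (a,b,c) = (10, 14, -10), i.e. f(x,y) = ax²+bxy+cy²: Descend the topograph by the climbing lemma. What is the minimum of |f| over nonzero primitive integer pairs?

river: ρ → (-10,6,14)
river: ρ → (14,22,-2)
river: ρ → (-2,22,14)
river: ρ → (14,6,-10)
river: ρ → (-10,14,10)
river: ρ → (10,6,-14)
river: ρ → (-14,22,2)
river: ρ → (2,22,-14)
river: ρ → (-14,6,10)
river: ρ → (10,14,-10)
closes: descent 0, river 10
min |a| on river = 2

2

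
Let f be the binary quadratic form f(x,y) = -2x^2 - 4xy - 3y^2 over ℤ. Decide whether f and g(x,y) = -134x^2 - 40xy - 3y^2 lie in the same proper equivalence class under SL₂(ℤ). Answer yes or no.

D₁ = -8, D₂ = -8
f is negative-definite; reduce −f:
−f: translate: b→0 (≡4 mod 4), so (2,4,3)→(2,0,1)
−f: flip: (2,0,1)→(1,0,2)
−f: reduced (well bottom): (1,0,2) with a≤c, −a<b≤a
flip sign back: reduced form of f is (-1,0,-2)
g is negative-definite; reduce −g:
−g: flip: (134,40,3)→(3,-40,134)
−g: translate: b→2 (≡-40 mod 6), so (3,-40,134)→(3,2,1)
−g: flip: (3,2,1)→(1,-2,3)
−g: translate: b→0 (≡-2 mod 2), so (1,-2,3)→(1,0,2)
−g: reduced (well bottom): (1,0,2) with a≤c, −a<b≤a
flip sign back: reduced form of g is (-1,0,-2)
reduced forms (-1, 0, -2) vs (-1, 0, -2) ⇒ equivalent

yes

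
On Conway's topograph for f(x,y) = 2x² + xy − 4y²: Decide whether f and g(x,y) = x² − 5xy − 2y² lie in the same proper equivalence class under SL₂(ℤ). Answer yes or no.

D₁ = 33, D₂ = 33
river cycle of f (length 4): (2, 5, -1), (-1, 5, 2), (2, 3, -3), (-3, 3, 2)
river cycle of g (length 4): (-2, 5, 1), (1, 5, -2), (-2, 3, 3), (3, 3, -2)
cycles differ ⇒ inequivalent

no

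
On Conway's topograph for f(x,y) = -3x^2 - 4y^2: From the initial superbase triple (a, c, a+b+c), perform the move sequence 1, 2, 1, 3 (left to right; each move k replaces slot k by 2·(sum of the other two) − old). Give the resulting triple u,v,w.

start (-3,-4,-7) = (f(1,0),f(0,1),f(1,1))
replace slot 1: 2·((-4)+(-7)) − (-3) = -19 → (-19,-4,-7)
replace slot 2: 2·((-19)+(-7)) − (-4) = -48 → (-19,-48,-7)
replace slot 1: 2·((-48)+(-7)) − (-19) = -91 → (-91,-48,-7)
replace slot 3: 2·((-91)+(-48)) − (-7) = -271 → (-91,-48,-271)

-91,-48,-271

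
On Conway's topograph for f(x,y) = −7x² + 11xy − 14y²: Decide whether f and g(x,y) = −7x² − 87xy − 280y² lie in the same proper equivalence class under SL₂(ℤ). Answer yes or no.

D₁ = -271, D₂ = -271
f is negative-definite; reduce −f:
−f: translate: b→3 (≡-11 mod 14), so (7,-11,14)→(7,3,10)
−f: reduced (well bottom): (7,3,10) with a≤c, −a<b≤a
flip sign back: reduced form of f is (-7,-3,-10)
g is negative-definite; reduce −g:
−g: translate: b→3 (≡87 mod 14), so (7,87,280)→(7,3,10)
−g: reduced (well bottom): (7,3,10) with a≤c, −a<b≤a
flip sign back: reduced form of g is (-7,-3,-10)
reduced forms (-7, -3, -10) vs (-7, -3, -10) ⇒ equivalent

yes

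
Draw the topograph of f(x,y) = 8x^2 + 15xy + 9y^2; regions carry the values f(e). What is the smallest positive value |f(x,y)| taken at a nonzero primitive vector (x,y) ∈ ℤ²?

translate: b→-1 (≡15 mod 16), so (8,15,9)→(8,-1,2)
flip: (8,-1,2)→(2,1,8)
reduced (well bottom): (2,1,8) with a≤c, −a<b≤a
well minimum = a = 2

2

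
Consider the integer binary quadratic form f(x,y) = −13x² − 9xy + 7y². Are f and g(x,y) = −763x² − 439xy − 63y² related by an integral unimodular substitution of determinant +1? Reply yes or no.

D₁ = 445, D₂ = 445
river cycle of f (length 6): (7, 9, -13), (-13, 17, 3), (3, 19, -7), (-7, 9, 13), (13, 17, -3), (-3, 19, 7)
river cycle of g (length 6): (-13, 17, 3), (3, 19, -7), (-7, 9, 13), (13, 17, -3), (-3, 19, 7), (7, 9, -13)
cycles coincide ⇒ equivalent

yes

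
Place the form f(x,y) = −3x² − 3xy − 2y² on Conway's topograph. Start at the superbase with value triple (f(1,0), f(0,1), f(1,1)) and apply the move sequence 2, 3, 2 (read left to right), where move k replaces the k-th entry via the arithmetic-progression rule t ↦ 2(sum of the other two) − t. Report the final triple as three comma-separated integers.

start (-3,-2,-8) = (f(1,0),f(0,1),f(1,1))
replace slot 2: 2·((-3)+(-8)) − (-2) = -20 → (-3,-20,-8)
replace slot 3: 2·((-3)+(-20)) − (-8) = -38 → (-3,-20,-38)
replace slot 2: 2·((-3)+(-38)) − (-20) = -62 → (-3,-62,-38)

-3,-62,-38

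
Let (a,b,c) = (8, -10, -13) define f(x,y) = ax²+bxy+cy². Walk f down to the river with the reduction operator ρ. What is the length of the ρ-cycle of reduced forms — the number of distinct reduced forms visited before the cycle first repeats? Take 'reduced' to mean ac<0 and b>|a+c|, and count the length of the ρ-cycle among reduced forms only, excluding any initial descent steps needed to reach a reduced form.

D = 516, ⌊√D⌋ = 22
descent: ρ → (-13,10,8)  [lands on river]
river: ρ → (8,22,-1)
river: ρ → (-1,22,8)
river: ρ → (8,10,-13)
river: ρ → (-13,16,5)
river: ρ → (5,14,-16)
river: ρ → (-16,18,3)
river: ρ → (3,18,-16)
river: ρ → (-16,14,5)
river: ρ → (5,16,-13)
ρ-cycle length = 10 (tail of 1 descent step not counted)

10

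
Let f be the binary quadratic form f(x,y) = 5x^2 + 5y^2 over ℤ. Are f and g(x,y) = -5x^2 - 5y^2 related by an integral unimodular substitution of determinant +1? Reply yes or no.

D₁ = -100, D₂ = -100
f: reduced (well bottom): (5,0,5) with a≤c, −a<b≤a
g is negative-definite; reduce −g:
−g: reduced (well bottom): (5,0,5) with a≤c, −a<b≤a
flip sign back: reduced form of g is (-5,0,-5)
reduced forms (5, 0, 5) vs (-5, 0, -5) ⇒ inequivalent

no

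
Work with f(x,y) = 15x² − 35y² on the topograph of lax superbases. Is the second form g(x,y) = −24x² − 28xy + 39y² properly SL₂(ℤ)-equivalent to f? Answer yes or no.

D₁ = 2100, D₂ = 4528
discriminants differ ⇒ not SL₂(ℤ)-equivalent

no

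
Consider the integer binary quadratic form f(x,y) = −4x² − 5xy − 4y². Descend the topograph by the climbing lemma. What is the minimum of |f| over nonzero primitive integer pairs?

translate: b→-3 (≡5 mod 8), so (4,5,4)→(4,-3,3)
flip: (4,-3,3)→(3,3,4)
reduced (well bottom): (3,3,4) with a≤c, −a<b≤a
well minimum |f| = |-3| = 3 (negative-definite)

3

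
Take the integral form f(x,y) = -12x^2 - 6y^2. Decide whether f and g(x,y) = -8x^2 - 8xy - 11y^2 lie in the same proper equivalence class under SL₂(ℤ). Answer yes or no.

D₁ = -288, D₂ = -288
f is negative-definite; reduce −f:
−f: flip: (12,0,6)→(6,0,12)
−f: reduced (well bottom): (6,0,12) with a≤c, −a<b≤a
flip sign back: reduced form of f is (-6,0,-12)
g is negative-definite; reduce −g:
−g: reduced (well bottom): (8,8,11) with a≤c, −a<b≤a
flip sign back: reduced form of g is (-8,-8,-11)
reduced forms (-6, 0, -12) vs (-8, -8, -11) ⇒ inequivalent

no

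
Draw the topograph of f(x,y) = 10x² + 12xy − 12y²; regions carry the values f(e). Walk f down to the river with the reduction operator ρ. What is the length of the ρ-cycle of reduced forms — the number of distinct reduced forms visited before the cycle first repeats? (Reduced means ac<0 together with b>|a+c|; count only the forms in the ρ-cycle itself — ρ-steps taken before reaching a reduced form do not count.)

D = 624, ⌊√D⌋ = 24
river: ρ → (-12,12,10)
river: ρ → (10,8,-14)
river: ρ → (-14,20,4)
river: ρ → (4,20,-14)
river: ρ → (-14,8,10)
river: ρ → (10,12,-12)
ρ-cycle length = 6 (tail of 0 descent steps not counted)

6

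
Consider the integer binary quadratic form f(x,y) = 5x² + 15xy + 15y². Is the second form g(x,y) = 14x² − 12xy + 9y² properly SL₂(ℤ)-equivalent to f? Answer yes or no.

D₁ = -75, D₂ = -360
discriminants differ ⇒ not SL₂(ℤ)-equivalent

no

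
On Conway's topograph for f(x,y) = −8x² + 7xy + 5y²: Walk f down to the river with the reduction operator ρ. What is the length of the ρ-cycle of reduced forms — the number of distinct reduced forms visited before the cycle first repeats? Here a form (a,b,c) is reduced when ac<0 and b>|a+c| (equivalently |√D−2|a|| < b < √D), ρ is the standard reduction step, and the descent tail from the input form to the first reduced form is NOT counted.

D = 209, ⌊√D⌋ = 14
river: ρ → (5,13,-2)
river: ρ → (-2,11,11)
river: ρ → (11,11,-2)
river: ρ → (-2,13,5)
river: ρ → (5,7,-8)
river: ρ → (-8,9,4)
river: ρ → (4,7,-10)
river: ρ → (-10,13,1)
river: ρ → (1,13,-10)
river: ρ → (-10,7,4)
river: ρ → (4,9,-8)
river: ρ → (-8,7,5)
ρ-cycle length = 12 (tail of 0 descent steps not counted)

12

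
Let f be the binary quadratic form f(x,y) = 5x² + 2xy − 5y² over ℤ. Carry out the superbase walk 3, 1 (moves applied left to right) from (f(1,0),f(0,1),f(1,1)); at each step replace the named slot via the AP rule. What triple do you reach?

start (5,-5,2) = (f(1,0),f(0,1),f(1,1))
replace slot 3: 2·(5+(-5)) − 2 = -2 → (5,-5,-2)
replace slot 1: 2·((-5)+(-2)) − 5 = -19 → (-19,-5,-2)

-19,-5,-2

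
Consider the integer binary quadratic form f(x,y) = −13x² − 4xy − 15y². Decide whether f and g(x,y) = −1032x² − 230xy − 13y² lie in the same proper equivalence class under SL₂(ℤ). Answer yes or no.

D₁ = -764, D₂ = -764
f is negative-definite; reduce −f:
−f: reduced (well bottom): (13,4,15) with a≤c, −a<b≤a
flip sign back: reduced form of f is (-13,-4,-15)
g is negative-definite; reduce −g:
−g: flip: (1032,230,13)→(13,-230,1032)
−g: translate: b→4 (≡-230 mod 26), so (13,-230,1032)→(13,4,15)
−g: reduced (well bottom): (13,4,15) with a≤c, −a<b≤a
flip sign back: reduced form of g is (-13,-4,-15)
reduced forms (-13, -4, -15) vs (-13, -4, -15) ⇒ equivalent

yes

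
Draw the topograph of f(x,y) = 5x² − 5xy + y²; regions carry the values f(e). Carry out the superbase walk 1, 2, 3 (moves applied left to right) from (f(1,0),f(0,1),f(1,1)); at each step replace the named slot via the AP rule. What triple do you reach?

start (5,1,1) = (f(1,0),f(0,1),f(1,1))
replace slot 1: 2·(1+1) − 5 = -1 → (-1,1,1)
replace slot 2: 2·((-1)+1) − 1 = -1 → (-1,-1,1)
replace slot 3: 2·((-1)+(-1)) − 1 = -5 → (-1,-1,-5)

-1,-1,-5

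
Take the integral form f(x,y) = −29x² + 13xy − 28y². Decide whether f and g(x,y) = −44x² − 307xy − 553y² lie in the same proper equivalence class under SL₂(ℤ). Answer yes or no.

D₁ = -3079, D₂ = -3079
f is negative-definite; reduce −f:
−f: flip: (29,-13,28)→(28,13,29)
−f: reduced (well bottom): (28,13,29) with a≤c, −a<b≤a
flip sign back: reduced form of f is (-28,-13,-29)
g is negative-definite; reduce −g:
−g: translate: b→43 (≡307 mod 88), so (44,307,553)→(44,43,28)
−g: flip: (44,43,28)→(28,-43,44)
−g: translate: b→13 (≡-43 mod 56), so (28,-43,44)→(28,13,29)
−g: reduced (well bottom): (28,13,29) with a≤c, −a<b≤a
flip sign back: reduced form of g is (-28,-13,-29)
reduced forms (-28, -13, -29) vs (-28, -13, -29) ⇒ equivalent

yes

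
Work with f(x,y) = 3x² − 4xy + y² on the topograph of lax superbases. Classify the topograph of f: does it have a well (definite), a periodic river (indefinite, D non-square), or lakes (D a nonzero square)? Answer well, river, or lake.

D = b²−4ac = (-4)² − 4·3·1 = 4
D = 2² is a perfect square ⇒ form factors over ℤ ⇒ lakes

lake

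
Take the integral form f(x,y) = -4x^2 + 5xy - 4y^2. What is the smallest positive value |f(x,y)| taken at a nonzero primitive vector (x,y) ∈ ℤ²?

translate: b→3 (≡-5 mod 8), so (4,-5,4)→(4,3,3)
flip: (4,3,3)→(3,-3,4)
translate: b→3 (≡-3 mod 6), so (3,-3,4)→(3,3,4)
reduced (well bottom): (3,3,4) with a≤c, −a<b≤a
well minimum |f| = |-3| = 3 (negative-definite)

3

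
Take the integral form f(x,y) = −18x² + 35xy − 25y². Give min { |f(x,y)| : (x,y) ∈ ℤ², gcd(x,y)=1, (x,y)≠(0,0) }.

translate: b→1 (≡-35 mod 36), so (18,-35,25)→(18,1,8)
flip: (18,1,8)→(8,-1,18)
reduced (well bottom): (8,-1,18) with a≤c, −a<b≤a
well minimum |f| = |-8| = 8 (negative-definite)

8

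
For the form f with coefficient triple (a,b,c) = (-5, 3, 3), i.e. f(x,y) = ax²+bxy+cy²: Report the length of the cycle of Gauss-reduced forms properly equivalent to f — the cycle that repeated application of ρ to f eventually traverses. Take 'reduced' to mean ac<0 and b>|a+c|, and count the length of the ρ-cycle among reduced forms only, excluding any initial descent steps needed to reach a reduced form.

D = 69, ⌊√D⌋ = 8
river: ρ → (3,3,-5)
river: ρ → (-5,7,1)
river: ρ → (1,7,-5)
river: ρ → (-5,3,3)
ρ-cycle length = 4 (tail of 0 descent steps not counted)

4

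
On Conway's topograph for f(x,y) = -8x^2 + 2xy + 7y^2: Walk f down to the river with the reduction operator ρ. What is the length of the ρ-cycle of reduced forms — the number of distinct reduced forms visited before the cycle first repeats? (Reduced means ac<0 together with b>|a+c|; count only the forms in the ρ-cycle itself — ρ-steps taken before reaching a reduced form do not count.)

D = 228, ⌊√D⌋ = 15
river: ρ → (7,12,-3)
river: ρ → (-3,12,7)
river: ρ → (7,2,-8)
river: ρ → (-8,14,1)
river: ρ → (1,14,-8)
river: ρ → (-8,2,7)
ρ-cycle length = 6 (tail of 0 descent steps not counted)

6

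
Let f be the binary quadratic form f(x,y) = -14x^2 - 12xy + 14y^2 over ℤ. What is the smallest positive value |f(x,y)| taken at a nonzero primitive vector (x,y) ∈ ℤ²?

descent: ρ → (14,12,-14)  [lands on river]
river: ρ → (-14,16,12)
river: ρ → (12,8,-18)
river: ρ → (-18,28,2)
river: ρ → (2,28,-18)
river: ρ → (-18,8,12)
river: ρ → (12,16,-14)
river: ρ → (-14,12,14)
river: ρ → (14,16,-12)
river: ρ → (-12,8,18)
river: ρ → (18,28,-2)
river: ρ → (-2,28,18)
river: ρ → (18,8,-12)
river: ρ → (-12,16,14)
closes: descent 1, river 14
min |a| on river = 2

2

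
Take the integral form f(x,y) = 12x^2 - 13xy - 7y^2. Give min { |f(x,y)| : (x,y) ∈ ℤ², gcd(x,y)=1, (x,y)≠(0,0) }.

descent: ρ → (-7,13,12)  [lands on river]
river: ρ → (12,11,-8)
river: ρ → (-8,21,2)
river: ρ → (2,19,-18)
river: ρ → (-18,17,3)
river: ρ → (3,19,-12)
river: ρ → (-12,5,10)
river: ρ → (10,15,-7)
closes: descent 1, river 8
min |a| on river = 2

2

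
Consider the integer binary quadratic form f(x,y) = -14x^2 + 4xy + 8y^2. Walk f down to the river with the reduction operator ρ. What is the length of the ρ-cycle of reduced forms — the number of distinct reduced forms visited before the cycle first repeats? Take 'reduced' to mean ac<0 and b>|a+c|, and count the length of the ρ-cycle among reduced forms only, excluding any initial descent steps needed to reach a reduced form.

D = 464, ⌊√D⌋ = 21
descent: ρ → (8,12,-10)  [lands on river]
river: ρ → (-10,8,10)
river: ρ → (10,12,-8)
river: ρ → (-8,20,2)
river: ρ → (2,20,-8)
river: ρ → (-8,12,10)
river: ρ → (10,8,-10)
river: ρ → (-10,12,8)
river: ρ → (8,20,-2)
river: ρ → (-2,20,8)
ρ-cycle length = 10 (tail of 1 descent step not counted)

10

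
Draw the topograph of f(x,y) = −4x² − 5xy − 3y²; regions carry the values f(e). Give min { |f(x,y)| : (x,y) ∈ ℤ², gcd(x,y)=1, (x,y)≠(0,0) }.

translate: b→-3 (≡5 mod 8), so (4,5,3)→(4,-3,2)
flip: (4,-3,2)→(2,3,4)
translate: b→-1 (≡3 mod 4), so (2,3,4)→(2,-1,3)
reduced (well bottom): (2,-1,3) with a≤c, −a<b≤a
well minimum |f| = |-2| = 2 (negative-definite)

2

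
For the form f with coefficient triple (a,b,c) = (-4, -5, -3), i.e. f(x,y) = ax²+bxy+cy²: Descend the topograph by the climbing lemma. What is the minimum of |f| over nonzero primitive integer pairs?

translate: b→-3 (≡5 mod 8), so (4,5,3)→(4,-3,2)
flip: (4,-3,2)→(2,3,4)
translate: b→-1 (≡3 mod 4), so (2,3,4)→(2,-1,3)
reduced (well bottom): (2,-1,3) with a≤c, −a<b≤a
well minimum |f| = |-2| = 2 (negative-definite)

2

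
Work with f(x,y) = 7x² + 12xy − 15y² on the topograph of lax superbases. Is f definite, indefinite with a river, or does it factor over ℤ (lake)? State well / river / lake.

D = b²−4ac = 12² − 4·7·(-15) = 564
D > 0 non-square ⇒ indefinite ⇒ periodic river

river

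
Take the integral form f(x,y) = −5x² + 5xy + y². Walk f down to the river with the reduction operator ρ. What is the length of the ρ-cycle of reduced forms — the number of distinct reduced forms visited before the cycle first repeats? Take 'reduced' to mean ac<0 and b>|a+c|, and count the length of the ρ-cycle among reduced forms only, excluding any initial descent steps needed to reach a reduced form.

D = 45, ⌊√D⌋ = 6
river: ρ → (1,5,-5)
river: ρ → (-5,5,1)
ρ-cycle length = 2 (tail of 0 descent steps not counted)

2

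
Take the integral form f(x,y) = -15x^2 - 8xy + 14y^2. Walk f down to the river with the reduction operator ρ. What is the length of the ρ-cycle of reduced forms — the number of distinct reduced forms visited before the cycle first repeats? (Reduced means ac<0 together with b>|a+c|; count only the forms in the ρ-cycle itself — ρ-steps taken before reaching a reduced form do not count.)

D = 904, ⌊√D⌋ = 30
descent: ρ → (14,8,-15)  [lands on river]
river: ρ → (-15,22,7)
river: ρ → (7,20,-18)
river: ρ → (-18,16,9)
river: ρ → (9,20,-14)
river: ρ → (-14,8,15)
river: ρ → (15,22,-7)
river: ρ → (-7,20,18)
river: ρ → (18,16,-9)
river: ρ → (-9,20,14)
ρ-cycle length = 10 (tail of 1 descent step not counted)

10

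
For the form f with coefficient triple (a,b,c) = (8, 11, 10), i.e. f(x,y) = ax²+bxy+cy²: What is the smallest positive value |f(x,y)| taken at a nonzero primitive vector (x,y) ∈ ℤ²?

translate: b→-5 (≡11 mod 16), so (8,11,10)→(8,-5,7)
flip: (8,-5,7)→(7,5,8)
reduced (well bottom): (7,5,8) with a≤c, −a<b≤a
well minimum = a = 7

7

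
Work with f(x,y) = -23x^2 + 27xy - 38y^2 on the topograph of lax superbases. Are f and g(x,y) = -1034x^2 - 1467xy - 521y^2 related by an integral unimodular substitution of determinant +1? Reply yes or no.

D₁ = -2767, D₂ = -2767
f is negative-definite; reduce −f:
−f: translate: b→19 (≡-27 mod 46), so (23,-27,38)→(23,19,34)
−f: reduced (well bottom): (23,19,34) with a≤c, −a<b≤a
flip sign back: reduced form of f is (-23,-19,-34)
g is negative-definite; reduce −g:
−g: translate: b→-601 (≡1467 mod 2068), so (1034,1467,521)→(1034,-601,88)
−g: flip: (1034,-601,88)→(88,601,1034)
−g: translate: b→73 (≡601 mod 176), so (88,601,1034)→(88,73,23)
−g: flip: (88,73,23)→(23,-73,88)
−g: translate: b→19 (≡-73 mod 46), so (23,-73,88)→(23,19,34)
−g: reduced (well bottom): (23,19,34) with a≤c, −a<b≤a
flip sign back: reduced form of g is (-23,-19,-34)
reduced forms (-23, -19, -34) vs (-23, -19, -34) ⇒ equivalent

yes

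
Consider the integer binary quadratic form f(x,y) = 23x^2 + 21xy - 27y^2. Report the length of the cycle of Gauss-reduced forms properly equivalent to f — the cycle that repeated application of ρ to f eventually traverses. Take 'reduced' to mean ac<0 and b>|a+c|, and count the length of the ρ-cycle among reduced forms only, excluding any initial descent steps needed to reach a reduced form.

D = 2925, ⌊√D⌋ = 54
river: ρ → (-27,33,17)
river: ρ → (17,35,-25)
river: ρ → (-25,15,27)
river: ρ → (27,39,-13)
river: ρ → (-13,39,27)
river: ρ → (27,15,-25)
river: ρ → (-25,35,17)
river: ρ → (17,33,-27)
river: ρ → (-27,21,23)
river: ρ → (23,25,-25)
river: ρ → (-25,25,23)
river: ρ → (23,21,-27)
ρ-cycle length = 12 (tail of 0 descent steps not counted)

12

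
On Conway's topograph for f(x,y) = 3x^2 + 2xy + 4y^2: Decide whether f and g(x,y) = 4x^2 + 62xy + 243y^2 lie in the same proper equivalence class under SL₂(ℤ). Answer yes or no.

D₁ = -44, D₂ = -44
f: reduced (well bottom): (3,2,4) with a≤c, −a<b≤a
g: translate: b→-2 (≡62 mod 8), so (4,62,243)→(4,-2,3)
g: flip: (4,-2,3)→(3,2,4)
g: reduced (well bottom): (3,2,4) with a≤c, −a<b≤a
reduced forms (3, 2, 4) vs (3, 2, 4) ⇒ equivalent

yes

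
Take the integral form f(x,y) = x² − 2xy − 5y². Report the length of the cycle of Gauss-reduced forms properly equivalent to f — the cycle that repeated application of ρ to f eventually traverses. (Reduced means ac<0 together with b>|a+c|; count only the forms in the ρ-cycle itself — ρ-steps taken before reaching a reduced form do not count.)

D = 24, ⌊√D⌋ = 4
descent: ρ → (-5,2,1)
descent: ρ → (1,4,-2)  [lands on river]
river: ρ → (-2,4,1)
ρ-cycle length = 2 (tail of 2 descent steps not counted)

2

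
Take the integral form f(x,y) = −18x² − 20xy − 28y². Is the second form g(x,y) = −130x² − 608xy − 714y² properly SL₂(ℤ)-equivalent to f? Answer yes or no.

D₁ = -1616, D₂ = -1616
f is negative-definite; reduce −f:
−f: translate: b→-16 (≡20 mod 36), so (18,20,28)→(18,-16,26)
−f: reduced (well bottom): (18,-16,26) with a≤c, −a<b≤a
flip sign back: reduced form of f is (-18,16,-26)
g is negative-definite; reduce −g:
−g: translate: b→88 (≡608 mod 260), so (130,608,714)→(130,88,18)
−g: flip: (130,88,18)→(18,-88,130)
−g: translate: b→-16 (≡-88 mod 36), so (18,-88,130)→(18,-16,26)
−g: reduced (well bottom): (18,-16,26) with a≤c, −a<b≤a
flip sign back: reduced form of g is (-18,16,-26)
reduced forms (-18, 16, -26) vs (-18, 16, -26) ⇒ equivalent

yes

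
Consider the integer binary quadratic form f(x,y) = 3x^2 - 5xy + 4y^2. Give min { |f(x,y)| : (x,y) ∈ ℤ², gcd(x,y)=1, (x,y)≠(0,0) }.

translate: b→1 (≡-5 mod 6), so (3,-5,4)→(3,1,2)
flip: (3,1,2)→(2,-1,3)
reduced (well bottom): (2,-1,3) with a≤c, −a<b≤a
well minimum = a = 2

2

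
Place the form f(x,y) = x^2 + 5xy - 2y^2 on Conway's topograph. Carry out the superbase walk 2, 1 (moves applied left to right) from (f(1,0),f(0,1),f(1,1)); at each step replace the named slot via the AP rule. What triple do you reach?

start (1,-2,4) = (f(1,0),f(0,1),f(1,1))
replace slot 2: 2·(1+4) − (-2) = 12 → (1,12,4)
replace slot 1: 2·(12+4) − 1 = 31 → (31,12,4)

31,12,4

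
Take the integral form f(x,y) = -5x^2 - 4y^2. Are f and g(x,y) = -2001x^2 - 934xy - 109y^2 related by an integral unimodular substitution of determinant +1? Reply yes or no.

D₁ = -80, D₂ = -80
f is negative-definite; reduce −f:
−f: flip: (5,0,4)→(4,0,5)
−f: reduced (well bottom): (4,0,5) with a≤c, −a<b≤a
flip sign back: reduced form of f is (-4,0,-5)
g is negative-definite; reduce −g:
−g: flip: (2001,934,109)→(109,-934,2001)
−g: translate: b→-62 (≡-934 mod 218), so (109,-934,2001)→(109,-62,9)
−g: flip: (109,-62,9)→(9,62,109)
−g: translate: b→8 (≡62 mod 18), so (9,62,109)→(9,8,4)
−g: flip: (9,8,4)→(4,-8,9)
−g: translate: b→0 (≡-8 mod 8), so (4,-8,9)→(4,0,5)
−g: reduced (well bottom): (4,0,5) with a≤c, −a<b≤a
flip sign back: reduced form of g is (-4,0,-5)
reduced forms (-4, 0, -5) vs (-4, 0, -5) ⇒ equivalent

yes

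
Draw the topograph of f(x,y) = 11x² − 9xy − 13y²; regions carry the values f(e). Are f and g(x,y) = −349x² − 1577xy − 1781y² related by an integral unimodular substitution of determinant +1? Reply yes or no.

D₁ = 653, D₂ = 653
river cycle of f (length 14): (-13, 9, 11), (11, 13, -11), (-11, 9, 13), (13, 17, -7), (-7, 25, 1), (1, 25, -7), (-7, 17, 13), (13, 9, -11), (-11, 13, 11), (11, 9, -13), … (4 more)
river cycle of g (length 14): (7, 17, -13), (-13, 9, 11), (11, 13, -11), (-11, 9, 13), (13, 17, -7), (-7, 25, 1), (1, 25, -7), (-7, 17, 13), (13, 9, -11), (-11, 13, 11), … (4 more)
cycles coincide ⇒ equivalent

yes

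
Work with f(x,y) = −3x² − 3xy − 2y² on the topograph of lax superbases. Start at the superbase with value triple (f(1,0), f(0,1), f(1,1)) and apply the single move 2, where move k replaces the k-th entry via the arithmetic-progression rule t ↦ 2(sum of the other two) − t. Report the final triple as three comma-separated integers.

start (-3,-2,-8) = (f(1,0),f(0,1),f(1,1))
replace slot 2: 2·((-3)+(-8)) − (-2) = -20 → (-3,-20,-8)

-3,-20,-8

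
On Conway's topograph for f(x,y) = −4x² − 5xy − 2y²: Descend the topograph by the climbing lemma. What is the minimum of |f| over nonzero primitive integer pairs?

translate: b→-3 (≡5 mod 8), so (4,5,2)→(4,-3,1)
flip: (4,-3,1)→(1,3,4)
translate: b→1 (≡3 mod 2), so (1,3,4)→(1,1,2)
reduced (well bottom): (1,1,2) with a≤c, −a<b≤a
well minimum |f| = |-1| = 1 (negative-definite)

1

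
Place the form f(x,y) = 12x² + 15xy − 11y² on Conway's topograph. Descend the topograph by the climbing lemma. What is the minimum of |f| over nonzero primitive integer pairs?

river: ρ → (-11,7,16)
river: ρ → (16,25,-2)
river: ρ → (-2,27,3)
river: ρ → (3,27,-2)
river: ρ → (-2,25,16)
river: ρ → (16,7,-11)
river: ρ → (-11,15,12)
river: ρ → (12,9,-14)
river: ρ → (-14,19,7)
river: ρ → (7,23,-8)
river: ρ → (-8,25,4)
river: ρ → (4,23,-14)
river: ρ → (-14,5,13)
river: ρ → (13,21,-6)
river: ρ → (-6,27,1)
river: ρ → (1,27,-6)
river: ρ → (-6,21,13)
river: ρ → (13,5,-14)
river: ρ → (-14,23,4)
river: ρ → (4,25,-8)
river: ρ → (-8,23,7)
river: ρ → (7,19,-14)
river: ρ → (-14,9,12)
river: ρ → (12,15,-11)
closes: descent 0, river 24
min |a| on river = 1

1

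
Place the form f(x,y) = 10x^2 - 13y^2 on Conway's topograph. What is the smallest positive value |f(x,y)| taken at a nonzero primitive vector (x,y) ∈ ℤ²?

descent: ρ → (-13,0,10)
descent: ρ → (10,20,-3)  [lands on river]
river: ρ → (-3,22,3)
river: ρ → (3,20,-10)
river: ρ → (-10,20,3)
river: ρ → (3,22,-3)
river: ρ → (-3,20,10)
closes: descent 2, river 6
min |a| on river = 3

3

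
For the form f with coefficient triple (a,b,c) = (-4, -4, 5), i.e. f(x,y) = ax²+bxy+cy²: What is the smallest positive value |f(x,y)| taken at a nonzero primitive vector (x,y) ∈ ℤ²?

descent: ρ → (5,4,-4)  [lands on river]
river: ρ → (-4,4,5)
river: ρ → (5,6,-3)
river: ρ → (-3,6,5)
closes: descent 1, river 4
min |a| on river = 3

3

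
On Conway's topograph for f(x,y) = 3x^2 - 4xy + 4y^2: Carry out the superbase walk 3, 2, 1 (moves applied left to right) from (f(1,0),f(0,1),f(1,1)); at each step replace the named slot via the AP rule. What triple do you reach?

start (3,4,3) = (f(1,0),f(0,1),f(1,1))
replace slot 3: 2·(3+4) − 3 = 11 → (3,4,11)
replace slot 2: 2·(3+11) − 4 = 24 → (3,24,11)
replace slot 1: 2·(24+11) − 3 = 67 → (67,24,11)

67,24,11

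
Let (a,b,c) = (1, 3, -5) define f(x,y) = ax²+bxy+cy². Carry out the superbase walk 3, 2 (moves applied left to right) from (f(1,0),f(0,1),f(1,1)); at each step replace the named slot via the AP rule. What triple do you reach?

start (1,-5,-1) = (f(1,0),f(0,1),f(1,1))
replace slot 3: 2·(1+(-5)) − (-1) = -7 → (1,-5,-7)
replace slot 2: 2·(1+(-7)) − (-5) = -7 → (1,-7,-7)

1,-7,-7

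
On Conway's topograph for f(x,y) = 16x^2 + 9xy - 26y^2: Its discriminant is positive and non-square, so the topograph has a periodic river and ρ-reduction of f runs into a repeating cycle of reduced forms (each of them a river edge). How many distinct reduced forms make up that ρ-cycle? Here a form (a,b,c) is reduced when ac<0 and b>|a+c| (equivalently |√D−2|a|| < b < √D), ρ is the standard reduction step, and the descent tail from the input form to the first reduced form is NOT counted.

D = 1745, ⌊√D⌋ = 41
descent: ρ → (-26,-9,16)
descent: ρ → (16,41,-1)  [lands on river]
river: ρ → (-1,41,16)
river: ρ → (16,23,-19)
river: ρ → (-19,15,20)
river: ρ → (20,25,-14)
river: ρ → (-14,31,14)
river: ρ → (14,25,-20)
river: ρ → (-20,15,19)
river: ρ → (19,23,-16)
river: ρ → (-16,41,1)
river: ρ → (1,41,-16)
river: ρ → (-16,23,19)
river: ρ → (19,15,-20)
river: ρ → (-20,25,14)
river: ρ → (14,31,-14)
river: ρ → (-14,25,20)
river: ρ → (20,15,-19)
river: ρ → (-19,23,16)
ρ-cycle length = 18 (tail of 2 descent steps not counted)

18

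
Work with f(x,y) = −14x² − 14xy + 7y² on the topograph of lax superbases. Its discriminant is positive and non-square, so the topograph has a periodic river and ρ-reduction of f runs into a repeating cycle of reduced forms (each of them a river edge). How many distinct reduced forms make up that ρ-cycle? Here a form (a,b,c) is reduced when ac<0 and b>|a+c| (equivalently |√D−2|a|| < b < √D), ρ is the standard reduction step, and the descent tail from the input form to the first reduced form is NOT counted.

D = 588, ⌊√D⌋ = 24
descent: ρ → (7,14,-14)  [lands on river]
river: ρ → (-14,14,7)
ρ-cycle length = 2 (tail of 1 descent step not counted)

2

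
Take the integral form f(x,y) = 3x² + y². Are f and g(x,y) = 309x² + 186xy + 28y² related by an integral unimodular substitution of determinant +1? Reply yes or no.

D₁ = -12, D₂ = -12
f: flip: (3,0,1)→(1,0,3)
f: reduced (well bottom): (1,0,3) with a≤c, −a<b≤a
g: flip: (309,186,28)→(28,-186,309)
g: translate: b→-18 (≡-186 mod 56), so (28,-186,309)→(28,-18,3)
g: flip: (28,-18,3)→(3,18,28)
g: translate: b→0 (≡18 mod 6), so (3,18,28)→(3,0,1)
g: flip: (3,0,1)→(1,0,3)
g: reduced (well bottom): (1,0,3) with a≤c, −a<b≤a
reduced forms (1, 0, 3) vs (1, 0, 3) ⇒ equivalent

yes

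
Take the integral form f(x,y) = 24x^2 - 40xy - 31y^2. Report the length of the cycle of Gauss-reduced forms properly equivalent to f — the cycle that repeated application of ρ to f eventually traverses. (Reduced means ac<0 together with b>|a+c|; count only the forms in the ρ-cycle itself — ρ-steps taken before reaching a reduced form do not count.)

D = 4576, ⌊√D⌋ = 67
descent: ρ → (-31,40,24)  [lands on river]
river: ρ → (24,56,-15)
river: ρ → (-15,64,8)
river: ρ → (8,64,-15)
river: ρ → (-15,56,24)
river: ρ → (24,40,-31)
river: ρ → (-31,22,33)
river: ρ → (33,44,-20)
river: ρ → (-20,36,41)
river: ρ → (41,46,-15)
river: ρ → (-15,44,44)
river: ρ → (44,44,-15)
river: ρ → (-15,46,41)
river: ρ → (41,36,-20)
river: ρ → (-20,44,33)
river: ρ → (33,22,-31)
ρ-cycle length = 16 (tail of 1 descent step not counted)

16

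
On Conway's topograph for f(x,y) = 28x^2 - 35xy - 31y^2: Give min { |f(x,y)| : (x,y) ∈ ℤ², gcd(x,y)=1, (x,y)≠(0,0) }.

descent: ρ → (-31,35,28)  [lands on river]
river: ρ → (28,21,-38)
river: ρ → (-38,55,11)
river: ρ → (11,55,-38)
river: ρ → (-38,21,28)
river: ρ → (28,35,-31)
river: ρ → (-31,27,32)
river: ρ → (32,37,-26)
river: ρ → (-26,67,2)
river: ρ → (2,65,-59)
river: ρ → (-59,53,8)
river: ρ → (8,59,-38)
river: ρ → (-38,17,29)
river: ρ → (29,41,-26)
river: ρ → (-26,63,7)
river: ρ → (7,63,-26)
river: ρ → (-26,41,29)
river: ρ → (29,17,-38)
river: ρ → (-38,59,8)
river: ρ → (8,53,-59)
river: ρ → (-59,65,2)
river: ρ → (2,67,-26)
river: ρ → (-26,37,32)
river: ρ → (32,27,-31)
closes: descent 1, river 24
min |a| on river = 2

2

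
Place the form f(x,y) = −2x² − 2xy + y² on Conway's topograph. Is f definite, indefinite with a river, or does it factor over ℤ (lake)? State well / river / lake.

D = b²−4ac = (-2)² − 4·(-2)·1 = 12
D > 0 non-square ⇒ indefinite ⇒ periodic river

river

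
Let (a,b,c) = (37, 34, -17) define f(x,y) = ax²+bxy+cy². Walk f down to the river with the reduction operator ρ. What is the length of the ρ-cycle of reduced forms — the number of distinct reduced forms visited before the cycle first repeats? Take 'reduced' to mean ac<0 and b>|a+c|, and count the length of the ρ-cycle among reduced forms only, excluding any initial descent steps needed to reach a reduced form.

D = 3672, ⌊√D⌋ = 60
river: ρ → (-17,34,37)
river: ρ → (37,40,-14)
river: ρ → (-14,44,31)
river: ρ → (31,18,-27)
river: ρ → (-27,36,22)
river: ρ → (22,52,-11)
river: ρ → (-11,58,7)
river: ρ → (7,54,-27)
river: ρ → (-27,54,7)
river: ρ → (7,58,-11)
river: ρ → (-11,52,22)
river: ρ → (22,36,-27)
river: ρ → (-27,18,31)
river: ρ → (31,44,-14)
river: ρ → (-14,40,37)
river: ρ → (37,34,-17)
ρ-cycle length = 16 (tail of 0 descent steps not counted)

16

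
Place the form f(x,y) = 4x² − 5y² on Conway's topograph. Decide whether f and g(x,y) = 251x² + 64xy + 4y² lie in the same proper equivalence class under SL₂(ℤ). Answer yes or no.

D₁ = 80, D₂ = 80
river cycle of f (length 2): (4, 8, -1), (-1, 8, 4)
river cycle of g (length 2): (4, 8, -1), (-1, 8, 4)
cycles coincide ⇒ equivalent

yes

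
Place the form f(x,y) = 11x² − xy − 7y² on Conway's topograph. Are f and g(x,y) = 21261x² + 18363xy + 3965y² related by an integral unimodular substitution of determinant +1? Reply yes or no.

D₁ = 309, D₂ = 309
river cycle of f (length 6): (-7, 15, 3), (3, 15, -7), (-7, 13, 5), (5, 17, -1), (-1, 17, 5), (5, 13, -7)
river cycle of g (length 6): (-7, 15, 3), (3, 15, -7), (-7, 13, 5), (5, 17, -1), (-1, 17, 5), (5, 13, -7)
cycles coincide ⇒ equivalent

yes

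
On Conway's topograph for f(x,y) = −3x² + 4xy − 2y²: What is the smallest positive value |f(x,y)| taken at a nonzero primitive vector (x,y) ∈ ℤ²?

translate: b→2 (≡-4 mod 6), so (3,-4,2)→(3,2,1)
flip: (3,2,1)→(1,-2,3)
translate: b→0 (≡-2 mod 2), so (1,-2,3)→(1,0,2)
reduced (well bottom): (1,0,2) with a≤c, −a<b≤a
well minimum |f| = |-1| = 1 (negative-definite)

1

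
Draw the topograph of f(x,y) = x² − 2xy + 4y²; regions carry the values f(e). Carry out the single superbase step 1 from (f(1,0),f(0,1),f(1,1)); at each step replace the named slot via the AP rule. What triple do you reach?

start (1,4,3) = (f(1,0),f(0,1),f(1,1))
replace slot 1: 2·(4+3) − 1 = 13 → (13,4,3)

13,4,3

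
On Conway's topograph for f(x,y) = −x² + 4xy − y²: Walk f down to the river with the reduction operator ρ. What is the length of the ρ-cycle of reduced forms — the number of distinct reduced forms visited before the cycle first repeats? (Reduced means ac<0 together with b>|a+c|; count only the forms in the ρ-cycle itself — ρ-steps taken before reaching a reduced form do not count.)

D = 12, ⌊√D⌋ = 3
descent: ρ → (-1,2,2)  [lands on river]
river: ρ → (2,2,-1)
ρ-cycle length = 2 (tail of 1 descent step not counted)

2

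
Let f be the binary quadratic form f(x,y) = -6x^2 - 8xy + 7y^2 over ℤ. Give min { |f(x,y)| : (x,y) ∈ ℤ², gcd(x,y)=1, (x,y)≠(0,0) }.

descent: ρ → (7,8,-6)  [lands on river]
river: ρ → (-6,4,9)
river: ρ → (9,14,-1)
river: ρ → (-1,14,9)
river: ρ → (9,4,-6)
river: ρ → (-6,8,7)
river: ρ → (7,6,-7)
river: ρ → (-7,8,6)
river: ρ → (6,4,-9)
river: ρ → (-9,14,1)
river: ρ → (1,14,-9)
river: ρ → (-9,4,6)
river: ρ → (6,8,-7)
river: ρ → (-7,6,7)
closes: descent 1, river 14
min |a| on river = 1

1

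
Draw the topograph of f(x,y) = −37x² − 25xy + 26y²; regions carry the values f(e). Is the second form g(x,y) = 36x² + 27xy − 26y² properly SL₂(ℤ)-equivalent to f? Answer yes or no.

D₁ = 4473, D₂ = 4473
river cycle of f (length 28): (26, 25, -37), (-37, 49, 14), (14, 63, -9), (-9, 63, 14), (14, 49, -37), (-37, 25, 26), (26, 27, -36), (-36, 45, 17), (17, 57, -18), (-18, 51, 26), … (18 more)
river cycle of g (length 28): (-26, 25, 37), (37, 49, -14), (-14, 63, 9), (9, 63, -14), (-14, 49, 37), (37, 25, -26), (-26, 27, 36), (36, 45, -17), (-17, 57, 18), (18, 51, -26), … (18 more)
cycles differ ⇒ inequivalent

no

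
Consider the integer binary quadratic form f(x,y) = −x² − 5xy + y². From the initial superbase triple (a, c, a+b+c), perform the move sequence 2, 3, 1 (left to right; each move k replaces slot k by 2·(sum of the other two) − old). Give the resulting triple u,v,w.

start (-1,1,-5) = (f(1,0),f(0,1),f(1,1))
replace slot 2: 2·((-1)+(-5)) − 1 = -13 → (-1,-13,-5)
replace slot 3: 2·((-1)+(-13)) − (-5) = -23 → (-1,-13,-23)
replace slot 1: 2·((-13)+(-23)) − (-1) = -71 → (-71,-13,-23)

-71,-13,-23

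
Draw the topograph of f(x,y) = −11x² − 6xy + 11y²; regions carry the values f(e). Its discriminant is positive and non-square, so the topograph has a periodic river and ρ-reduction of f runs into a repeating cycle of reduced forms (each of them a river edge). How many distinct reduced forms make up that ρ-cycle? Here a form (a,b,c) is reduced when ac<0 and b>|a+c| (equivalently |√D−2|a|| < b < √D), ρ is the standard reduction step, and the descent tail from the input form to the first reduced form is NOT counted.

D = 520, ⌊√D⌋ = 22
descent: ρ → (11,6,-11)  [lands on river]
river: ρ → (-11,16,6)
river: ρ → (6,20,-5)
river: ρ → (-5,20,6)
river: ρ → (6,16,-11)
river: ρ → (-11,6,11)
river: ρ → (11,16,-6)
river: ρ → (-6,20,5)
river: ρ → (5,20,-6)
river: ρ → (-6,16,11)
ρ-cycle length = 10 (tail of 1 descent step not counted)

10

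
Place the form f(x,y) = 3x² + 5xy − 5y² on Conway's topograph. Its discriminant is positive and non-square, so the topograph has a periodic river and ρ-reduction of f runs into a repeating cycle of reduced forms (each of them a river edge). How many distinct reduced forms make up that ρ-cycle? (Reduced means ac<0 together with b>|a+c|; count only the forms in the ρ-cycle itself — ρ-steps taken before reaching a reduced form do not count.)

D = 85, ⌊√D⌋ = 9
river: ρ → (-5,5,3)
river: ρ → (3,7,-3)
river: ρ → (-3,5,5)
river: ρ → (5,5,-3)
river: ρ → (-3,7,3)
river: ρ → (3,5,-5)
ρ-cycle length = 6 (tail of 0 descent steps not counted)

6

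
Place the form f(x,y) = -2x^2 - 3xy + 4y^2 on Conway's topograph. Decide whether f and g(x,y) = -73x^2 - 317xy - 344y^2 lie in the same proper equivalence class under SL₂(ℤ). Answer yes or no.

D₁ = 41, D₂ = 41
river cycle of f (length 10): (4, 3, -2), (-2, 5, 2), (2, 3, -4), (-4, 5, 1), (1, 5, -4), (-4, 3, 2), (2, 5, -2), (-2, 3, 4), (4, 5, -1), (-1, 5, 4)
river cycle of g (length 10): (-2, 5, 2), (2, 3, -4), (-4, 5, 1), (1, 5, -4), (-4, 3, 2), (2, 5, -2), (-2, 3, 4), (4, 5, -1), (-1, 5, 4), (4, 3, -2)
cycles coincide ⇒ equivalent

yes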